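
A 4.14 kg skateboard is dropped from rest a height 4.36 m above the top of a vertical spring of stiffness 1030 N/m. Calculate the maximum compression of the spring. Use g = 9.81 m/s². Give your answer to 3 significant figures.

x = 0.627 m

Measuring PE from the top of the relaxed spring, at max compression the skateboard has dropped H + x with zero KE, so:
mg(H + x) = ½kx²
½(1030)x² − (4.14)(9.81)x − (4.14)(9.81)(4.36) = 0
515.0x² − 40.61x − 177.1 = 0
x = [40.61 + √(1649 + 364773)]/(2 × 515.0) = 0.6271 m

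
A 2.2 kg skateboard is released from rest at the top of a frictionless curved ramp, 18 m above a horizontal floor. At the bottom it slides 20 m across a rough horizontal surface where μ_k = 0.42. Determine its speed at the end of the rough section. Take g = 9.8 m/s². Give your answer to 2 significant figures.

v = 14 m/s

Energy at the top = energy at the end + work done against friction:
mgh = ½mv² + μ_k m g d
W_f = μ_k mg d = (0.42)(2.2)(9.8)(20) = 181.1 J
½mv² = mgh − W_f = 388.08 − 181.1 = 206.98 J
v = √(2 × 206.98/2.2) = 13.72 m/s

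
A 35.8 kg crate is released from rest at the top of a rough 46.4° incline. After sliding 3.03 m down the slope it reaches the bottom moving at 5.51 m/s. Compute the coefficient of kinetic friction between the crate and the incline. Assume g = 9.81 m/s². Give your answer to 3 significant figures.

μ_k = 0.310

Energy balance down the incline: mg L sinθ − ½mv² = μ_k (mg cosθ) L
mgL sinθ = 770.61 J; ½mv² = 543.45 J
W_f = 770.61 − 543.45 = 227.2 J
μ_k = W_f/(mg cosθ · L) = 227.2/(242.2 × 3.03) = 0.3096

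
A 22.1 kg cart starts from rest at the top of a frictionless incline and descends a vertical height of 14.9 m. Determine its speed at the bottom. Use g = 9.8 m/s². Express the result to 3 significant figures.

Equating total energy at the two states: mgh = ½mv²
v = √(2gh) = √(2 × 9.8 × 14.9) = √292.04 = 17.09 m/s

v = 17.1 m/s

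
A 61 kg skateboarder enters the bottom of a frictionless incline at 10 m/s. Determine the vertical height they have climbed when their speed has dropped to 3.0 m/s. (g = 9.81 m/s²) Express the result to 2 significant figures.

Conservation of energy: ½mv₁² = ½mv₂² + mgh
h = (v₁² − v₂²)/(2g) = (10² − 3.0²)/(2 × 9.81) = 4.638 m

h = 4.6 m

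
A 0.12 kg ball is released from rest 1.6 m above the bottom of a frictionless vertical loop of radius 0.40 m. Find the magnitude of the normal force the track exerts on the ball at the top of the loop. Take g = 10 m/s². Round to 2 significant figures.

Energy from release to top (height 2r): mgh = ½mv_top² + mg(2r)
v_top² = 2g(h − 2r) = 2(10)(1.6 − 0.8000) = 16.000 m²/s²
At the top, both N and weight point toward the centre: N + mg = mv_top²/r
N = m(v_top²/r − g) = 0.12(16.000/0.40 − 10) = 3.600 N

N = 3.6 N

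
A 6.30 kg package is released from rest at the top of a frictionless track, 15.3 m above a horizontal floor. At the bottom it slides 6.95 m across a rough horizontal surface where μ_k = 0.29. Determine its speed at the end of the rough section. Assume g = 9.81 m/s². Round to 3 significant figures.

Energy bookkeeping (friction removes W_f = μ_k N d):
mgh = ½mv² + μ_k m g d
W_f = μ_k mg d = (0.29)(6.30)(9.81)(6.95) = 124.6 J
½mv² = mgh − W_f = 945.59 − 124.6 = 821.02 J
v = √(2 × 821.02/6.30) = 16.14 m/s

v = 16.1 m/s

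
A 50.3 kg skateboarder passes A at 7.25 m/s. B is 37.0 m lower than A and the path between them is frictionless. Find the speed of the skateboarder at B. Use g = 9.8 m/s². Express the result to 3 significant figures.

v = 27.9 m/s

Mechanical energy is conserved (no friction): ½mv₀² + mgh = ½mv²
v² = v₀² + 2gh = (7.25)² + 2(9.8)(37.0) = 777.76
v = √777.76 = 27.89 m/s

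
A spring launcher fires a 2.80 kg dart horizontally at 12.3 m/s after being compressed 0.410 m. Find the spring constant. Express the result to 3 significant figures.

k = 2520 N/m

½kx² = ½mv²
k = mv²/x² = (2.80)(12.3)²/(0.410)² = 2520 N/m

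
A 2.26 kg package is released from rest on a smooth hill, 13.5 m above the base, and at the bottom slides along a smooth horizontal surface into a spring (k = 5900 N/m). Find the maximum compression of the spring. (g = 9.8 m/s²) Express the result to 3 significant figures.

Gravitational PE at the top equals spring PE at max compression: mgh = ½kx²
x = √(2mgh/k) = √(2 × 2.26 × 9.8 × 13.5 / 5900) = 0.3184 m

x = 0.318 m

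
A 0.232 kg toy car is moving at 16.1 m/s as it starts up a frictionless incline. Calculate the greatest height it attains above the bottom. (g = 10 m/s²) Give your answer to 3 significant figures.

h = 13.0 m

Setting KE at the bottom equal to PE gained: ½mv² = mgh
h = v²/(2g) = 16.1²/(2 × 10) = 12.96 m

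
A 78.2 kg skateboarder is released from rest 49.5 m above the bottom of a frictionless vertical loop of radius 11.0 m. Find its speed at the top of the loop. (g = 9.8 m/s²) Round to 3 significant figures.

v = 23.2 m/s

Energy conservation: mgh = ½mv_top² + mg(2r)
v_top² = 2g(h − 2r) = 2(9.8)(49.5 − 22.00) = 539.0
v_top = 23.22 m/s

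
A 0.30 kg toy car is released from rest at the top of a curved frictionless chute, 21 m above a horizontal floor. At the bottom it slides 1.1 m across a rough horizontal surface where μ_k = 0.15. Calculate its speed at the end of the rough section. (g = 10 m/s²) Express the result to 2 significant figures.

Energy at the top = energy at the end + work done against friction:
mgh = ½mv² + μ_k m g d
W_f = μ_k mg d = (0.15)(0.30)(10)(1.1) = 0.4950 J
½mv² = mgh − W_f = 63.000 − 0.4950 = 62.505 J
v = √(2 × 62.505/0.30) = 20.41 m/s

v = 20 m/s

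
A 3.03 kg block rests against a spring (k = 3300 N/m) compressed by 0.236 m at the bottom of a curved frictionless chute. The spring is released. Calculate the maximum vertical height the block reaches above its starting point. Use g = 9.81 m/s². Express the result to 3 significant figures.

h = 3.09 m

At maximum height the block is at rest, so ½kx² = mgh
h = kx²/(2mg) = (3300)(0.236)²/(2 × 3.03 × 9.81) = 3.092 m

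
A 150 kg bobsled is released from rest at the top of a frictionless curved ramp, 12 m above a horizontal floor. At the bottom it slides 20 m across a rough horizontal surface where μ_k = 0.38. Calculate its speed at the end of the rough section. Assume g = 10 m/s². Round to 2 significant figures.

Energy at the top = energy at the end + work done against friction:
mgh = ½mv² + μ_k m g d
W_f = μ_k mg d = (0.38)(150)(10)(20) = 11400 J
½mv² = mgh − W_f = 18000 − 11400 = 6600.0 J
v = √(2 × 6600.0/150) = 9.381 m/s

v = 9.4 m/s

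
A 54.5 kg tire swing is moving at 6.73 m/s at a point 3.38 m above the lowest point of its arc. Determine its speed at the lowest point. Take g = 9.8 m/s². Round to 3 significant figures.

v = 10.6 m/s

By conservation of mechanical energy, ½mv₀² + mgh = ½mv²
v² = v₀² + 2gh = (6.73)² + 2(9.8)(3.38) = 111.54
v = √111.54 = 10.56 m/s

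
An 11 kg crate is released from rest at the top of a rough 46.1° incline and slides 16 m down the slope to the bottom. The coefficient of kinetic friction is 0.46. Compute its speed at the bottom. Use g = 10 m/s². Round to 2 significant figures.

Energy: mgh = ½mv² + W_f, with h = L sinθ and W_f = μ_k (mg cosθ) L
mgh = mgL sinθ = (11)(10)(16)sin46.1° = 1268.2 J
W_f = μ_k mg cosθ · L = (0.46)(11)(10)cos46.1°·16 = 561.4 J
½mv² = 1268.2 − 561.4 = 706.79 J
v = √(2 × 706.79/11) = 11.34 m/s

v = 11 m/s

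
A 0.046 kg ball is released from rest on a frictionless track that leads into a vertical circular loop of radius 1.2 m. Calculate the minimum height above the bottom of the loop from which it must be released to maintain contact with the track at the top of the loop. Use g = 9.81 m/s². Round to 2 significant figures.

h = 3.0 m

At the top, for minimum speed gravity alone supplies the centripetal force: mg = mv_top²/r ⇒ v_top² = gr = 11.77 m²/s²
Energy conservation from release height h to the top (height 2r): mgh = ½mv_top² + mg(2r)
h = v_top²/(2g) + 2r = r/2 + 2r = 5r/2 = 3.000 m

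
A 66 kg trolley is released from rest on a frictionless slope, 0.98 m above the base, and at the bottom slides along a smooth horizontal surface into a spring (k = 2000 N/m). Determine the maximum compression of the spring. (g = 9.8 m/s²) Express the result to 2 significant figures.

At max compression the trolley is momentarily at rest: mgh = ½kx²
x = √(2mgh/k) = √(2 × 66 × 9.8 × 0.98 / 2000) = 0.7962 m

x = 0.80 m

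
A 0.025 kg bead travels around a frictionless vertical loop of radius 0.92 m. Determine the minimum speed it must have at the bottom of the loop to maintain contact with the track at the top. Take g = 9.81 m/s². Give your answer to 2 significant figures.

v = 6.7 m/s

At the top: mg = mv_top²/r ⇒ v_top² = gr = 9.025 m²/s²
Energy from bottom to top (height 2r): ½mv_bot² = ½mv_top² + mg(2r)
v_bot² = gr + 4gr = 5gr = 45.13
v_bot = √(5gr) = 6.718 m/s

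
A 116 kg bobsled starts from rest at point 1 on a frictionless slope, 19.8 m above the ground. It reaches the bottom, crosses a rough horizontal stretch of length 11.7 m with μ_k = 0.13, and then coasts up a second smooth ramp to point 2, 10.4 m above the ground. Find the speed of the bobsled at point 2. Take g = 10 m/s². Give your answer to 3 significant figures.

Energy at 1: mgh₁ = (116)(10)(19.8) = 22968 J
Friction loss: W_f = μ_k mg d = 1764 J
At 2: ½mv² + mgh₂ = mgh₁ − W_f
½mv² = 22968 − 1764 − 12064 = 9139.6 J
v = √(2 × 9139.6/116) = 12.55 m/s

v = 12.6 m/s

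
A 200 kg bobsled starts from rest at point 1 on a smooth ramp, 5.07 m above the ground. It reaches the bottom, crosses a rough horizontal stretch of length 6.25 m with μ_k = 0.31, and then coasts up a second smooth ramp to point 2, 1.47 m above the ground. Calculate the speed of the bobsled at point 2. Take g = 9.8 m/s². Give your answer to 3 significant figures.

v = 5.71 m/s

Energy at 1: mgh₁ = (200)(9.8)(5.07) = 9937.2 J
Friction loss: W_f = μ_k mg d = 3798 J
At 2: ½mv² + mgh₂ = mgh₁ − W_f
½mv² = 9937.2 − 3798 − 2881.2 = 3258.5 J
v = √(2 × 3258.5/200) = 5.708 m/s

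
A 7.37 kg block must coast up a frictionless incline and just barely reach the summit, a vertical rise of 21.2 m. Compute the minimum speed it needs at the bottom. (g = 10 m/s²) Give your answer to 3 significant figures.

At the top it is momentarily at rest, so all KE converts to PE: ½mv² = mgh
v = √(2gh) = √(2 × 10 × 21.2) = 20.59 m/s

v = 20.6 m/s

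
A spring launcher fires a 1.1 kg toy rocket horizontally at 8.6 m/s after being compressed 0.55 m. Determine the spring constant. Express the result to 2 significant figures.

½kx² = ½mv²
k = mv²/x² = (1.1)(8.6)²/(0.55)² = 268.9 N/m

k = 270 N/m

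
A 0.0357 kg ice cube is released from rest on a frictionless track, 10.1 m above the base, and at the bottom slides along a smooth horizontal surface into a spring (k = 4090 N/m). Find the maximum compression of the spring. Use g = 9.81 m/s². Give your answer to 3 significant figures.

x = 0.0416 m

Energy conservation (no friction) from release to max compression: mgh = ½kx²
x = √(2mgh/k) = √(2 × 0.0357 × 9.81 × 10.1 / 4090) = 0.04159 m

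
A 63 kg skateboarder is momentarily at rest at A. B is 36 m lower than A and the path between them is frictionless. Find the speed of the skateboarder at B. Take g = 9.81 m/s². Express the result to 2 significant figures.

v = 27 m/s

Mechanical energy is conserved (no friction): mgh = ½mv²
v = √(2gh) = √(2 × 9.81 × 36) = √706.32 = 26.58 m/s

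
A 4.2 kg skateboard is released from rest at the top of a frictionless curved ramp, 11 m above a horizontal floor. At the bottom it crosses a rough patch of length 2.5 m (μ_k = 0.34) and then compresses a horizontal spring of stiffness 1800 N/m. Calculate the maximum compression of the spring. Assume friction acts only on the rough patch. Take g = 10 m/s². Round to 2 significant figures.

Initial energy: E₁ = mgh = (4.2)(10)(11) = 462.00 J
Friction removes W_f = μ_k mg d = (0.34)(4.2)(10)(2.5) = 35.70 J
Energy reaching the spring: E = 462.00 − 35.70 = 426.30 J
At max compression ½kx² = E ⇒ x = √(2E/k) = √(2 × 426.30/1800) = 0.6882 m

x = 0.69 m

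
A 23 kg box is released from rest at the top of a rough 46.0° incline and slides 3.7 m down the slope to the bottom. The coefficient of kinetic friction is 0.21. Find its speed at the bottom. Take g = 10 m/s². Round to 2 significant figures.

Energy: mgh = ½mv² + W_f, with h = L sinθ and W_f = μ_k (mg cosθ) L
mgh = mgL sinθ = (23)(10)(3.7)sin46.0° = 612.16 J
W_f = μ_k mg cosθ · L = (0.21)(23)(10)cos46.0°·3.7 = 124.1 J
½mv² = 612.16 − 124.1 = 488.02 J
v = √(2 × 488.02/23) = 6.514 m/s

v = 6.5 m/s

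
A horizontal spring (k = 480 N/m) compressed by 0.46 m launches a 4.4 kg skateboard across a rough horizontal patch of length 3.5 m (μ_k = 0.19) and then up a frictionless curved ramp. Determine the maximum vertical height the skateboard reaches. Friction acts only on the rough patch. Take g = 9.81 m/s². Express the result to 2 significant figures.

h = 0.51 m

Spring energy: E₀ = ½kx² = ½(480)(0.46)² = 50.784 J
Friction: W_f = μ_k mg d = (0.19)(4.4)(9.81)(3.5) = 28.70 J
Energy at base of ramp: E = 50.784 − 28.70 = 22.080 J
At max height all remaining energy is PE: mgh = E ⇒ h = E/(mg) = 22.080/(4.4 × 9.81) = 0.5115 m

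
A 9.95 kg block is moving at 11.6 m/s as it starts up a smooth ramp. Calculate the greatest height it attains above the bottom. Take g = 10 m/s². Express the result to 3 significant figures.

By energy conservation, ½mv² = mgh
h = v²/(2g) = 11.6²/(2 × 10) = 6.728 m

h = 6.73 m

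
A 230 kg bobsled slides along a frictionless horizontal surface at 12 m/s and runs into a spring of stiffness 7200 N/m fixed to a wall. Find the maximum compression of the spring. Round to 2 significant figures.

At max compression the bobsled is momentarily at rest: ½mv² = ½kx²
x = v√(m/k) = 12 × √(230/7200) = 2.145 m

x = 2.1 m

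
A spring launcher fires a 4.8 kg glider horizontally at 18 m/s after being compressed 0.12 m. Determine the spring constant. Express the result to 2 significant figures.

k = 110000 N/m

Spring PE at full compression equals KE at release: ½kx² = ½mv²
k = mv²/x² = (4.8)(18)²/(0.12)² = 108000 N/m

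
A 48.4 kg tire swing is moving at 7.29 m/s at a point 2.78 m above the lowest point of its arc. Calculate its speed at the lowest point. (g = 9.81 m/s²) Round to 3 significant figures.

By conservation of mechanical energy, ½mv₀² + mgh = ½mv²
The mass cancels from both sides.
v² = v₀² + 2gh = (7.29)² + 2(9.81)(2.78) = 107.69
v = √107.69 = 10.38 m/s

v = 10.4 m/s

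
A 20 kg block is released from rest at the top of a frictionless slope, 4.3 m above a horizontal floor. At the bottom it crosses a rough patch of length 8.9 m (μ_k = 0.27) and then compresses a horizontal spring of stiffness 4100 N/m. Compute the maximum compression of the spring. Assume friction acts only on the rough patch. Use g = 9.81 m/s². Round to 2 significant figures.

Initial energy: E₁ = mgh = (20)(9.81)(4.3) = 843.66 J
Friction removes W_f = μ_k mg d = (0.27)(20)(9.81)(8.9) = 471.5 J
Energy reaching the spring: E = 843.66 − 471.5 = 372.19 J
At max compression ½kx² = E ⇒ x = √(2E/k) = √(2 × 372.19/4100) = 0.4261 m

x = 0.43 m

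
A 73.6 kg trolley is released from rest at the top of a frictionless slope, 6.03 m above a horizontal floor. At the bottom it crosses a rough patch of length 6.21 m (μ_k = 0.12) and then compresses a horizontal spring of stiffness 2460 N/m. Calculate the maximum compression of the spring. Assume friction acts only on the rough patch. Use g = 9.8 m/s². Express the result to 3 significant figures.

x = 1.76 m

Initial energy: E₁ = mgh = (73.6)(9.8)(6.03) = 4349.3 J
Friction removes W_f = μ_k mg d = (0.12)(73.6)(9.8)(6.21) = 537.5 J
Energy reaching the spring: E = 4349.3 − 537.5 = 3811.8 J
At max compression ½kx² = E ⇒ x = √(2E/k) = √(2 × 3811.8/2460) = 1.760 m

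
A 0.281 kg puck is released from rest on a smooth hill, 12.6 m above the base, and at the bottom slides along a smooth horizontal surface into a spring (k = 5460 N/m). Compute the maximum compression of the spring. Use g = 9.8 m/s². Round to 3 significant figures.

Energy conservation (no friction) from release to max compression: mgh = ½kx²
x = √(2mgh/k) = √(2 × 0.281 × 9.8 × 12.6 / 5460) = 0.1127 m

x = 0.113 m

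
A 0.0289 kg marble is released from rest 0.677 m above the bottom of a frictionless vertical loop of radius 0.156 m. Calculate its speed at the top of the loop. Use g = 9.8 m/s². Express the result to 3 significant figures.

v = 2.67 m/s

Energy conservation: mgh = ½mv_top² + mg(2r)
v_top² = 2g(h − 2r) = 2(9.8)(0.677 − 0.3120) = 7.154
v_top = 2.675 m/s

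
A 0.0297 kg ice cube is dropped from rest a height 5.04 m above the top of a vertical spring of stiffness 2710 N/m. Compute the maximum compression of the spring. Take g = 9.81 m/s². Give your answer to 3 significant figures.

Take the reference level at the top of the uncompressed spring. At max compression the cube has fallen H + x and is momentarily at rest:
mg(H + x) = ½kx²
½(2710)x² − (0.0297)(9.81)x − (0.0297)(9.81)(5.04) = 0
1355x² − 0.2914x − 1.468 = 0
x = [0.2914 + √(0.08489 + 7958.9)]/(2 × 1355) = 0.03303 m

x = 0.0330 m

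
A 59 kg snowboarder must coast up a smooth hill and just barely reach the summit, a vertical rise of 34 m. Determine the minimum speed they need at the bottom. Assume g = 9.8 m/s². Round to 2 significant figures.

At the top they are momentarily at rest, so all KE converts to PE: ½mv² = mgh
v = √(2gh) = √(2 × 9.8 × 34) = 25.81 m/s

v = 26 m/s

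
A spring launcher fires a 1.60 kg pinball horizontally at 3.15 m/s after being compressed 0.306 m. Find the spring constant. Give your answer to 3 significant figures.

k = 170 N/m

Energy stored in the spring equals the launch KE: ½kx² = ½mv²
k = mv²/x² = (1.60)(3.15)²/(0.306)² = 169.6 N/m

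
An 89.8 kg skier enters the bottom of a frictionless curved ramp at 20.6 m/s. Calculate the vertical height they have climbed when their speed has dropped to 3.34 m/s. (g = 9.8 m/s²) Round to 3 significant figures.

h = 21.1 m

Conservation of energy: ½mv₁² = ½mv₂² + mgh
h = (v₁² − v₂²)/(2g) = (20.6² − 3.34²)/(2 × 9.8) = 21.08 m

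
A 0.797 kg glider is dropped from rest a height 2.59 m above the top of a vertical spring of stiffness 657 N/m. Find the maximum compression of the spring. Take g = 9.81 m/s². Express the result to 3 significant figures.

Take the reference level at the top of the uncompressed spring. At max compression the glider has fallen H + x and is momentarily at rest:
mg(H + x) = ½kx²
½(657)x² − (0.797)(9.81)x − (0.797)(9.81)(2.59) = 0
328.5x² − 7.819x − 20.25 = 0
x = [7.819 + √(61.13 + 26609)]/(2 × 328.5) = 0.2605 m

x = 0.260 m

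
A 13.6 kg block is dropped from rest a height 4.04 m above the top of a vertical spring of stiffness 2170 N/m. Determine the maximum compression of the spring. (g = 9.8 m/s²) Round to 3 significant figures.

x = 0.769 m

Measuring PE from the top of the relaxed spring, at max compression the block has dropped H + x with zero KE, so:
mg(H + x) = ½kx²
½(2170)x² − (13.6)(9.8)x − (13.6)(9.8)(4.04) = 0
1085x² − 133.3x − 538.5 = 0
x = [133.3 + √(17764 + 2.3369e+06)]/(2 × 1085) = 0.7686 m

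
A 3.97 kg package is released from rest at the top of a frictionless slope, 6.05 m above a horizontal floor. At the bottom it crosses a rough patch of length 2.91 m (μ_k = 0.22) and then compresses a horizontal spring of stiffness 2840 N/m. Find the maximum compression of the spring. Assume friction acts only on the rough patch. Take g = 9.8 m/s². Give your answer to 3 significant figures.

x = 0.385 m

Initial energy: E₁ = mgh = (3.97)(9.8)(6.05) = 235.38 J
Friction removes W_f = μ_k mg d = (0.22)(3.97)(9.8)(2.91) = 24.91 J
Energy reaching the spring: E = 235.38 − 24.91 = 210.47 J
At max compression ½kx² = E ⇒ x = √(2E/k) = √(2 × 210.47/2840) = 0.3850 m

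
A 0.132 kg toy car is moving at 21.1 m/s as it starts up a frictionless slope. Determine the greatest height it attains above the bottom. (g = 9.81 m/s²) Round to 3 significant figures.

h = 22.7 m

Setting KE at the bottom equal to PE gained: ½mv² = mgh
h = v²/(2g) = 21.1²/(2 × 9.81) = 22.69 m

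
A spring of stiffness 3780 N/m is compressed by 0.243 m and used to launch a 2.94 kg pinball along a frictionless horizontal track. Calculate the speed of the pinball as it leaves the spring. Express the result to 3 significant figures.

Conservation of energy: ½kx² = ½mv²
v = x√(k/m) = 0.243 × √(3780/2.94) = 8.713 m/s

v = 8.71 m/s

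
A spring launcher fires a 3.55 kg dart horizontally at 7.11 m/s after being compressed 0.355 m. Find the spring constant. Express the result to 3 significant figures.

k = 1420 N/m

Energy stored in the spring equals the launch KE: ½kx² = ½mv²
k = mv²/x² = (3.55)(7.11)²/(0.355)² = 1424 N/m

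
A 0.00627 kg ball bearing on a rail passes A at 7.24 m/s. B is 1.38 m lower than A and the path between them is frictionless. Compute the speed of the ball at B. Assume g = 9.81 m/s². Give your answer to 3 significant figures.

By conservation of mechanical energy, ½mv₀² + mgh = ½mv²
v² = v₀² + 2gh = (7.24)² + 2(9.81)(1.38) = 79.493
v = √79.493 = 8.916 m/s

v = 8.92 m/s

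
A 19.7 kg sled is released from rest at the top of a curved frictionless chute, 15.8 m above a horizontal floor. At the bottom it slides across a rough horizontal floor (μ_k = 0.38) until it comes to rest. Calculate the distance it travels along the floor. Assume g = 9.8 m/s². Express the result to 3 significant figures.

Applying the work–energy principle:
At rest all PE has been dissipated by friction: mgh = μ_k m g d
d = h/μ_k = 15.8/0.38 = 41.58 m

d = 41.6 m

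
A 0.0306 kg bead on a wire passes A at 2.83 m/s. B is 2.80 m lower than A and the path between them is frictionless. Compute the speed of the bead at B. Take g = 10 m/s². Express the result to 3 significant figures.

v = 8.00 m/s

Equating total energy at the two states: ½mv₀² + mgh = ½mv²
The mass cancels from both sides.
v² = v₀² + 2gh = (2.83)² + 2(10)(2.80) = 64.009
v = √64.009 = 8.001 m/s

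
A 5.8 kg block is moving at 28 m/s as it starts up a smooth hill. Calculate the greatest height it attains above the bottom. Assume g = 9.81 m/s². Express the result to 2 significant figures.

h = 40 m

By energy conservation, ½mv² = mgh
h = v²/(2g) = 28²/(2 × 9.81) = 39.96 m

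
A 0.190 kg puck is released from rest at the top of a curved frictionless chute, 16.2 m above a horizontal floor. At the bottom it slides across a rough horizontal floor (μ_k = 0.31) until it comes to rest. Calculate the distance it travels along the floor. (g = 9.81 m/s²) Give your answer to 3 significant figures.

d = 52.3 m

Energy bookkeeping (friction removes W_f = μ_k N d):
At rest all PE has been dissipated by friction: mgh = μ_k m g d
d = h/μ_k = 16.2/0.31 = 52.26 m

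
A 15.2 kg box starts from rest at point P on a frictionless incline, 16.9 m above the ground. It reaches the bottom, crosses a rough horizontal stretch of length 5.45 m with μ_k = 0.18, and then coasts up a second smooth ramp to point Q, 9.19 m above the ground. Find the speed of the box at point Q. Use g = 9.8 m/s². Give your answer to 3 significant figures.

Energy at P: mgh₁ = (15.2)(9.8)(16.9) = 2517.4 J
Friction loss: W_f = μ_k mg d = 146.1 J
At Q: ½mv² + mgh₂ = mgh₁ − W_f
½mv² = 2517.4 − 146.1 − 1368.9 = 1002.4 J
v = √(2 × 1002.4/15.2) = 11.48 m/s

v = 11.5 m/s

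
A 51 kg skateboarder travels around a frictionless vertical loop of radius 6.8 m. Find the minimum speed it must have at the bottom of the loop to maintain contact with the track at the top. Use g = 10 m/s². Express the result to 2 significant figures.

At the top: mg = mv_top²/r ⇒ v_top² = gr = 68.00 m²/s²
Energy from bottom to top (height 2r): ½mv_bot² = ½mv_top² + mg(2r)
v_bot² = gr + 4gr = 5gr = 340.0
v_bot = √(5gr) = 18.44 m/s

v = 18 m/s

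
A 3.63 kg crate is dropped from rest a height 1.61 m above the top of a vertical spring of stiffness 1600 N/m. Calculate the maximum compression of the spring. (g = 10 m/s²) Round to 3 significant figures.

Measuring PE from the top of the relaxed spring, at max compression the crate has dropped H + x with zero KE, so:
mg(H + x) = ½kx²
½(1600)x² − (3.63)(10)x − (3.63)(10)(1.61) = 0
800.0x² − 36.30x − 58.44 = 0
x = [36.30 + √(1318 + 187018)]/(2 × 800.0) = 0.2939 m

x = 0.294 m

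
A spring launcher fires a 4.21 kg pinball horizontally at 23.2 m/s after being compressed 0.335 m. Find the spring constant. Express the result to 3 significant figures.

½kx² = ½mv²
k = mv²/x² = (4.21)(23.2)²/(0.335)² = 20191 N/m

k = 20200 N/m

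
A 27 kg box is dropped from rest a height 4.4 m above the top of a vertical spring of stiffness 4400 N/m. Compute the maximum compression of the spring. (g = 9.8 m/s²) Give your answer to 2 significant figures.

x = 0.79 m

Measuring PE from the top of the relaxed spring, at max compression the box has dropped H + x with zero KE, so:
mg(H + x) = ½kx²
½(4400)x² − (27)(9.8)x − (27)(9.8)(4.4) = 0
2200x² − 264.6x − 1164 = 0
x = [264.6 + √(70013 + 1.0245e+07)]/(2 × 2200) = 0.7901 m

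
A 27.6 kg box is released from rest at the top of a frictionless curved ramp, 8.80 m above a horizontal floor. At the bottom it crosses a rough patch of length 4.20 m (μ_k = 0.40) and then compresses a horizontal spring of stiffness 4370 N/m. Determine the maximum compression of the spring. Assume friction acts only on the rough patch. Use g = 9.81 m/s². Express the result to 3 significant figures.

Initial energy: E₁ = mgh = (27.6)(9.81)(8.80) = 2382.7 J
Friction removes W_f = μ_k mg d = (0.40)(27.6)(9.81)(4.20) = 454.9 J
Energy reaching the spring: E = 2382.7 − 454.9 = 1927.8 J
At max compression ½kx² = E ⇒ x = √(2E/k) = √(2 × 1927.8/4370) = 0.9393 m

x = 0.939 m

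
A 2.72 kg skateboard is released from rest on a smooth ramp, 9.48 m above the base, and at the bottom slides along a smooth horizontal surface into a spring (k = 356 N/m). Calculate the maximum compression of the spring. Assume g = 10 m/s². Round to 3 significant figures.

x = 1.20 m

Energy conservation (no friction) from release to max compression: mgh = ½kx²
x = √(2mgh/k) = √(2 × 2.72 × 10 × 9.48 / 356) = 1.204 m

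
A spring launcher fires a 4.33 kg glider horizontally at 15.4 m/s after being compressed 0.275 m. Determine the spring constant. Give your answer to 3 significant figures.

Energy stored in the spring equals the launch KE: ½kx² = ½mv²
k = mv²/x² = (4.33)(15.4)²/(0.275)² = 13579 N/m

k = 13600 N/m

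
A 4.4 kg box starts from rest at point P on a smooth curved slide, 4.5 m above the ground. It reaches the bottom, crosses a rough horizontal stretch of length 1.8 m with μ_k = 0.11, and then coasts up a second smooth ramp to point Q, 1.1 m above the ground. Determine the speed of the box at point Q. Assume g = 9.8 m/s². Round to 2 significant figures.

v = 7.9 m/s

Energy at P: mgh₁ = (4.4)(9.8)(4.5) = 194.04 J
Friction loss: W_f = μ_k mg d = 8.538 J
At Q: ½mv² + mgh₂ = mgh₁ − W_f
½mv² = 194.04 − 8.538 − 47.432 = 138.07 J
v = √(2 × 138.07/4.4) = 7.922 m/s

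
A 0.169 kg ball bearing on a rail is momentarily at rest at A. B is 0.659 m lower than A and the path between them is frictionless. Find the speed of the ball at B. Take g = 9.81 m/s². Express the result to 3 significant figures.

Energy conservation between the two points: mgh = ½mv²
v = √(2gh) = √(2 × 9.81 × 0.659) = √12.930 = 3.596 m/s

v = 3.60 m/s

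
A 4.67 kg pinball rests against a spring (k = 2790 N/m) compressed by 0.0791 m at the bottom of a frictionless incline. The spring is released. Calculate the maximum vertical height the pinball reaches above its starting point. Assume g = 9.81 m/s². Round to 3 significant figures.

h = 0.191 m

All spring PE becomes gravitational PE at the highest point: ½kx² = mgh
h = kx²/(2mg) = (2790)(0.0791)²/(2 × 4.67 × 9.81) = 0.1905 m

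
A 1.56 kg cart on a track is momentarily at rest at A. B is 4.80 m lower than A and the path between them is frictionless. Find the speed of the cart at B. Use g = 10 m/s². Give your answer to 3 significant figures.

v = 9.80 m/s

Equating total energy at the two states: mgh = ½mv²
v = √(2gh) = √(2 × 10 × 4.80) = √96.000 = 9.798 m/s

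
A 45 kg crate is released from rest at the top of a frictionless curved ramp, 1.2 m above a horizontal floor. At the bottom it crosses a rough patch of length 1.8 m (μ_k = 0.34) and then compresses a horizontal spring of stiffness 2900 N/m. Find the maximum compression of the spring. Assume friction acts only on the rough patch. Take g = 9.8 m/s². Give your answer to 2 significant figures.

x = 0.42 m

Initial energy: E₁ = mgh = (45)(9.8)(1.2) = 529.20 J
Friction removes W_f = μ_k mg d = (0.34)(45)(9.8)(1.8) = 269.9 J
Energy reaching the spring: E = 529.20 − 269.9 = 259.31 J
At max compression ½kx² = E ⇒ x = √(2E/k) = √(2 × 259.31/2900) = 0.4229 m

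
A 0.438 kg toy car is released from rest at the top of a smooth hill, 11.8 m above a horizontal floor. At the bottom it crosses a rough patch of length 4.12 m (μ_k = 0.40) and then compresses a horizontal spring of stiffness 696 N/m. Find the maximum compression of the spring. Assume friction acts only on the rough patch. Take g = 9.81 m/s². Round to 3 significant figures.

Initial energy: E₁ = mgh = (0.438)(9.81)(11.8) = 50.702 J
Friction removes W_f = μ_k mg d = (0.40)(0.438)(9.81)(4.12) = 7.081 J
Energy reaching the spring: E = 50.702 − 7.081 = 43.621 J
At max compression ½kx² = E ⇒ x = √(2E/k) = √(2 × 43.621/696) = 0.3540 m

x = 0.354 m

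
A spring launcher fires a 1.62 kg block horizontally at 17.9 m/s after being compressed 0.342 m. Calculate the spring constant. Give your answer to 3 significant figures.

½kx² = ½mv²
k = mv²/x² = (1.62)(17.9)²/(0.342)² = 4438 N/m

k = 4440 N/m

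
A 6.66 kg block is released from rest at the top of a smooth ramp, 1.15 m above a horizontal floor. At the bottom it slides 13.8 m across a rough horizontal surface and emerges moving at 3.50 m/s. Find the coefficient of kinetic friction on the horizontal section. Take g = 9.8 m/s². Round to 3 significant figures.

Applying the work–energy principle:
mgh = ½mv² + μ_k m g d
mgh = 75.058 J; ½mv² = 40.793 J
W_f = 75.058 − 40.793 = 34.27 J
μ_k = W_f/(mg·d) = 34.27/(65.27 × 13.8) = 0.03804

μ_k = 0.0380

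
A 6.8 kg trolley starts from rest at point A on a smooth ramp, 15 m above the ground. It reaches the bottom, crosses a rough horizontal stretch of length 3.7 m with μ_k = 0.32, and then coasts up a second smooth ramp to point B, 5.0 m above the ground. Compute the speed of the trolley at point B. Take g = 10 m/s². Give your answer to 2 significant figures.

v = 13 m/s

Energy at A: mgh₁ = (6.8)(10)(15) = 1020.0 J
Friction loss: W_f = μ_k mg d = 80.51 J
At B: ½mv² + mgh₂ = mgh₁ − W_f
½mv² = 1020.0 − 80.51 − 340.00 = 599.49 J
v = √(2 × 599.49/6.8) = 13.28 m/s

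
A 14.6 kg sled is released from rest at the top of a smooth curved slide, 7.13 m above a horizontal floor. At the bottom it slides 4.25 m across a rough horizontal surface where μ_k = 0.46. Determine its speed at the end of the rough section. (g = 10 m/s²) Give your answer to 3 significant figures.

Energy bookkeeping (friction removes W_f = μ_k N d):
mgh = ½mv² + μ_k m g d
W_f = μ_k mg d = (0.46)(14.6)(10)(4.25) = 285.4 J
½mv² = mgh − W_f = 1041.0 − 285.4 = 755.55 J
v = √(2 × 755.55/14.6) = 10.17 m/s

v = 10.2 m/s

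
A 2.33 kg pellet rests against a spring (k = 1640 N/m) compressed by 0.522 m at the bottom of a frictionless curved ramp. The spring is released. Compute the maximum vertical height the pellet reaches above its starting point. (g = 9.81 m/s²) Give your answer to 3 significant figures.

h = 9.78 m

Energy conservation from release to the highest point: ½kx² = mgh
h = kx²/(2mg) = (1640)(0.522)²/(2 × 2.33 × 9.81) = 9.775 m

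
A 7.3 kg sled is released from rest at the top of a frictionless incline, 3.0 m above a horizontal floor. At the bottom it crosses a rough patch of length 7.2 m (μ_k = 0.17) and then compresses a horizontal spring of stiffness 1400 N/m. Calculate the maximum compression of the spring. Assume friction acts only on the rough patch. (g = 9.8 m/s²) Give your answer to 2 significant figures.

Initial energy: E₁ = mgh = (7.3)(9.8)(3.0) = 214.62 J
Friction removes W_f = μ_k mg d = (0.17)(7.3)(9.8)(7.2) = 87.56 J
Energy reaching the spring: E = 214.62 − 87.56 = 127.06 J
At max compression ½kx² = E ⇒ x = √(2E/k) = √(2 × 127.06/1400) = 0.4260 m

x = 0.43 m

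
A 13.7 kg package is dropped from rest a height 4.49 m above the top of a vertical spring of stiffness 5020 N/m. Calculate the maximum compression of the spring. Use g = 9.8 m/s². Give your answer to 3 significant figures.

Measuring PE from the top of the relaxed spring, at max compression the package has dropped H + x with zero KE, so:
mg(H + x) = ½kx²
½(5020)x² − (13.7)(9.8)x − (13.7)(9.8)(4.49) = 0
2510x² − 134.3x − 602.8 = 0
x = [134.3 + √(18026 + 6.0524e+06)]/(2 × 2510) = 0.5175 m

x = 0.518 m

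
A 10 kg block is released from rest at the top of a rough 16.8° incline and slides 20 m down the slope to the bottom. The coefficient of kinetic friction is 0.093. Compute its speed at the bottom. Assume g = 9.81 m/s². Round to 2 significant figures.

v = 8.9 m/s

Taking the bottom as reference, mgh = ½mv² + μ_k N L with h = L sinθ, N = mg cosθ:
mgh = mgL sinθ = (10)(9.81)(20)sin16.8° = 567.08 J
W_f = μ_k mg cosθ · L = (0.093)(10)(9.81)cos16.8°·20 = 174.7 J
½mv² = 567.08 − 174.7 = 392.40 J
v = √(2 × 392.40/10) = 8.859 m/s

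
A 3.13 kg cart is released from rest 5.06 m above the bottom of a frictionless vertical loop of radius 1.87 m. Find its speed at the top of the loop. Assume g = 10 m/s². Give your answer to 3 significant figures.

Energy conservation: mgh = ½mv_top² + mg(2r)
v_top² = 2g(h − 2r) = 2(10)(5.06 − 3.740) = 26.40
v_top = 5.138 m/s

v = 5.14 m/s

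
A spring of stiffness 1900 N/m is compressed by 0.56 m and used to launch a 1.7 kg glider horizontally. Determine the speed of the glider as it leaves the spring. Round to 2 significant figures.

v = 19 m/s

Conservation of energy: ½kx² = ½mv²
v = x√(k/m) = 0.56 × √(1900/1.7) = 18.72 m/s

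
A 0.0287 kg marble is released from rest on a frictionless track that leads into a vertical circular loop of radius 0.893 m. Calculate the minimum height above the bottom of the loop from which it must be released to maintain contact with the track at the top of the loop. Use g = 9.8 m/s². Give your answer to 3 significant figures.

At the top, for minimum speed gravity alone supplies the centripetal force: mg = mv_top²/r ⇒ v_top² = gr = 8.751 m²/s²
Energy conservation from release height h to the top (height 2r): mgh = ½mv_top² + mg(2r)
h = v_top²/(2g) + 2r = r/2 + 2r = 5r/2 = 2.232 m

h = 2.23 m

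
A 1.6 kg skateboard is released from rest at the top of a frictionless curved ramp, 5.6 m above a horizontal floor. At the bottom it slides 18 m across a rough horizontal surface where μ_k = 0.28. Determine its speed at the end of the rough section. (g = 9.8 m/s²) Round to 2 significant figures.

v = 3.3 m/s

Energy at the top = energy at the end + work done against friction:
mgh = ½mv² + μ_k m g d
W_f = μ_k mg d = (0.28)(1.6)(9.8)(18) = 79.03 J
½mv² = mgh − W_f = 87.808 − 79.03 = 8.7808 J
v = √(2 × 8.7808/1.6) = 3.313 m/s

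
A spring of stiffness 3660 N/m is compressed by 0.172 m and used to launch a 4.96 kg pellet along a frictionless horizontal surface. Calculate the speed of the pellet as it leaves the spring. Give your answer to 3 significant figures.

Conservation of energy: ½kx² = ½mv²
v = x√(k/m) = 0.172 × √(3660/4.96) = 4.672 m/s

v = 4.67 m/s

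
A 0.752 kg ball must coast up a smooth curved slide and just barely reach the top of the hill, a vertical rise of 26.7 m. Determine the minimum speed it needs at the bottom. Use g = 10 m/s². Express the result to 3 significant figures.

At the top it is momentarily at rest, so all KE converts to PE: ½mv² = mgh
v = √(2gh) = √(2 × 10 × 26.7) = 23.11 m/s

v = 23.1 m/s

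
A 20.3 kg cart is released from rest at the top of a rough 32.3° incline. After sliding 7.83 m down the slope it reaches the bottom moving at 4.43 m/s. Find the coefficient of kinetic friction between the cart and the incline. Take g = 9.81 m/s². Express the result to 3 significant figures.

μ_k = 0.481

The energy dissipated by friction is the PE lost minus the KE gained:
mgL sinθ = 833.21 J; ½mv² = 199.19 J
W_f = 833.21 − 199.19 = 634.0 J
μ_k = W_f/(mg cosθ · L) = 634.0/(168.3 × 7.83) = 0.4810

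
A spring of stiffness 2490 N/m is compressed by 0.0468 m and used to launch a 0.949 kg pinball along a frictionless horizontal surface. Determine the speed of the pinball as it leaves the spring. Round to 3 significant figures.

v = 2.40 m/s

The pinball leaves the spring when the spring is at natural length, so ½kx² = ½mv²
v = x√(k/m) = 0.0468 × √(2490/0.949) = 2.397 m/s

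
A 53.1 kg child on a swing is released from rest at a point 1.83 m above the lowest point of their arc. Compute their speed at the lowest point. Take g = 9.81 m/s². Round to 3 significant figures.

v = 5.99 m/s

By conservation of mechanical energy, mgh = ½mv²
The mass cancels from both sides.
v = √(2gh) = √(2 × 9.81 × 1.83) = √35.905 = 5.992 m/s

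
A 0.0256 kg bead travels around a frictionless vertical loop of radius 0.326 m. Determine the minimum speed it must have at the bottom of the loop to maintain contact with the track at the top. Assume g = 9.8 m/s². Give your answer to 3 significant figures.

v = 4.00 m/s

At the top: mg = mv_top²/r ⇒ v_top² = gr = 3.195 m²/s²
Energy from bottom to top (height 2r): ½mv_bot² = ½mv_top² + mg(2r)
v_bot² = gr + 4gr = 5gr = 15.97
v_bot = √(5gr) = 3.997 m/s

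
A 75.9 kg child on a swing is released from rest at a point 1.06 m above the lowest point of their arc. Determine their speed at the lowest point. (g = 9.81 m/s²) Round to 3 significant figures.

v = 4.56 m/s

Mechanical energy is conserved (no friction): mgh = ½mv²
v = √(2gh) = √(2 × 9.81 × 1.06) = √20.797 = 4.560 m/s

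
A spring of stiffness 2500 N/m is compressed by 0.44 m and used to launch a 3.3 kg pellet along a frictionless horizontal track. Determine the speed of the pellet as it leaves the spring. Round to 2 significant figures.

v = 12 m/s

Conservation of energy: ½kx² = ½mv²
v = x√(k/m) = 0.44 × √(2500/3.3) = 12.11 m/s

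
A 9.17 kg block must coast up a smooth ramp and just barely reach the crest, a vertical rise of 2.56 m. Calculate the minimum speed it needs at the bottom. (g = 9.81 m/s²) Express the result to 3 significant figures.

v = 7.09 m/s

At the top it is momentarily at rest, so all KE converts to PE: ½mv² = mgh
v = √(2gh) = √(2 × 9.81 × 2.56) = 7.087 m/s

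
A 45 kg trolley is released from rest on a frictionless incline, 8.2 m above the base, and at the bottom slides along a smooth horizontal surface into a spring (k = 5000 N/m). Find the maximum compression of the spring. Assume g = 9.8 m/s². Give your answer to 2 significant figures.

At max compression the trolley is momentarily at rest: mgh = ½kx²
x = √(2mgh/k) = √(2 × 45 × 9.8 × 8.2 / 5000) = 1.203 m

x = 1.2 m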